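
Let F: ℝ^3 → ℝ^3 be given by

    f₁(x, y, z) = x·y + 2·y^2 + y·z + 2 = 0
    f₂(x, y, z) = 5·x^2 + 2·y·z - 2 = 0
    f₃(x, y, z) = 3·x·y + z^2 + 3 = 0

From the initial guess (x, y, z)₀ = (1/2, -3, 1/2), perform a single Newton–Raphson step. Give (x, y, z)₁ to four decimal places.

(0.5960, -1.4046, 0.2209)

At (1/2, -3, 1/2): F = (17.0000, -3.7500, -1.2500).
Jacobian J = [[y, x + 4·y + z, y], [10·x, 2·z, 2·y], [3·y, 3·x, 2·z]].
At the point, J = [[-3.0000, -11.0000, -3.0000], [5.0000, 1.0000, -6.0000], [-9.0000, 1.5000, 1.0000]] (det J = -618.5000).
Solving J·Δ = −F gives Δ = (0.0960, 1.5954, -0.2791).
Then the next iterate is (x, y, z)₁ = (0.5960, -1.4046, 0.2209).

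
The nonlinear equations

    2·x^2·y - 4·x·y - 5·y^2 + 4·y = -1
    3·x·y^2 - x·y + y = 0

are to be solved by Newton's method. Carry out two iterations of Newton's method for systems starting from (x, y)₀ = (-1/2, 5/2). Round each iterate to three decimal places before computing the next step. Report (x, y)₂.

(-0.390, 1.377)

At (-1/2, 5/2): F = (-14.000, -5.625).
Jacobian J = [[4·x·y - 4·y, 2·x^2 - 4·x - 10·y + 4], [3·y^2 - y, 6·x·y - x + 1]].
At the point, J = [[-15.000, -18.500], [16.250, -6.000]] (det J = 390.625).
Solving J·Δ = −F gives Δ = (0.051, -0.798).
Then the next iterate is (x, y)₁ = (-0.449, 1.702).
Round to (-0.449, 1.702) and repeat: F = (-2.93298, -1.43580), J = [[-9.86479, -10.82080], [6.98841, -3.13619]].
Δ = (0.059, -0.325), so (x, y)₂ = (-0.390, 1.377).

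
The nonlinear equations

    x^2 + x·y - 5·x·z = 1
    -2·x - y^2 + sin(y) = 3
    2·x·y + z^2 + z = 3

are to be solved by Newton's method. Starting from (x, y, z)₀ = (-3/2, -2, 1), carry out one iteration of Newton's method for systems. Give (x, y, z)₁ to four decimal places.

At (-3/2, -2, 1): F = (11.7500, -4.909297, 5.0000).
Jacobian J = [[2·x + y - 5·z, x, -5·x], [-2, -2·y + cos(y), 0], [2·y, 2·x, 2·z + 1]].
At the point, J = [[-10.0000, -1.5000, 7.5000], [-2.0000, 3.583853, 0.0000], [-4.0000, -3.0000, 3.0000]] (det J = 36.0000).
Solving J·Δ = −F gives Δ = (-2.2307, 0.1250, -4.5159).
Then the next iterate is (x, y, z)₁ = (-3.7307, -1.8750, -3.5159).

(-3.7307, -1.8750, -3.5159)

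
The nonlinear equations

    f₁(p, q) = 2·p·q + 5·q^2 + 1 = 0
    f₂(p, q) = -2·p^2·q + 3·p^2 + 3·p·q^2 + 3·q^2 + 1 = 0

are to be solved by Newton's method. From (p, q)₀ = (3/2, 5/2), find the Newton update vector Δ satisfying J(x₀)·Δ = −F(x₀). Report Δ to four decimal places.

(0.5065, -1.5101)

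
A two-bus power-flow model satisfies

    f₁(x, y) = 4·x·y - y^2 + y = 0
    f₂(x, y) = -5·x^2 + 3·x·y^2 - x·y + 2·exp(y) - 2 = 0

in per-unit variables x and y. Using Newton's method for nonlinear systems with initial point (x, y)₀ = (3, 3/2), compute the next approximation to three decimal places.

At (3, 3/2): F = (17.250, -22.28662).
Jacobian J = [[4·y, 4·x - 2·y + 1], [-10·x + 3·y^2 - y, 6·x·y - x + 2·exp(y)]].
At the point, J = [[6.000, 10.000], [-24.750, 32.96338]] (det J = 445.28027).
Solving J·Δ = −F gives Δ = (-1.777, -0.659).
Then the next iterate is (x, y)₁ = (1.223, 0.841).

(1.223, 0.841)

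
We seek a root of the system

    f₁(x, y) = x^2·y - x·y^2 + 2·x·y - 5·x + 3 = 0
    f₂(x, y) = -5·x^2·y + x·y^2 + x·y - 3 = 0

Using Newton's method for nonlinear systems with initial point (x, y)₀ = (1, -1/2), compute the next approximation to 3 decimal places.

At (1, -1/2): F = (-3.750, -0.750).
Jacobian J = [[2·x·y - y^2 + 2·y - 5, x^2 - 2·x·y + 2·x], [-10·x·y + y^2 + y, -5·x^2 + 2·x·y + x]].
At the point, J = [[-7.250, 4.000], [4.750, -5.000]] (det J = 17.250).
Solving J·Δ = −F gives Δ = (-1.261, -1.348).
Then the next iterate is (x, y)₁ = (-0.261, -1.848).

(-0.261, -1.848)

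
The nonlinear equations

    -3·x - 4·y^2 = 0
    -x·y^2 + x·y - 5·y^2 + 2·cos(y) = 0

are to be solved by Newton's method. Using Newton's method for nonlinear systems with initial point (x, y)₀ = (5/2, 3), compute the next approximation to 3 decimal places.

At (5/2, 3): F = (-43.500, -61.97998).
Jacobian J = [[-3, -8·y], [-y^2 + y, -2·x·y + x - 10·y - 2·sin(y)]].
At the point, J = [[-3.000, -24.000], [-6.000, -42.78224]] (det J = -15.65328).
Solving J·Δ = −F gives Δ = (23.861, -4.795).
Then the next iterate is (x, y)₁ = (26.361, -1.795).

(26.361, -1.795)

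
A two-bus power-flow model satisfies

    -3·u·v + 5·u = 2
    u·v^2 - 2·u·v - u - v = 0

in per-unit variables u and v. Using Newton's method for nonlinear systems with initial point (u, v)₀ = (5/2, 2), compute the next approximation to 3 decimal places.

(-2.000, 2.000)

At (5/2, 2): F = (-4.500, -4.500).
Jacobian J = [[-3·v + 5, -3·u], [v^2 - 2·v - 1, 2·u·v - 2·u - 1]].
At the point, J = [[-1.000, -7.500], [-1.000, 4.000]] (det J = -11.500).
Solving J·Δ = −F gives Δ = (-4.500, 0.000).
Then the next iterate is (u, v)₁ = (-2.000, 2.000).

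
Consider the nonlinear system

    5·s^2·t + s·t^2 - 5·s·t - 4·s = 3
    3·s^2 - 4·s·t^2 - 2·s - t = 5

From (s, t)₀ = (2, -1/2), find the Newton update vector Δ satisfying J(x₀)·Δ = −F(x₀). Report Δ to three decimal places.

(-0.799, 0.813)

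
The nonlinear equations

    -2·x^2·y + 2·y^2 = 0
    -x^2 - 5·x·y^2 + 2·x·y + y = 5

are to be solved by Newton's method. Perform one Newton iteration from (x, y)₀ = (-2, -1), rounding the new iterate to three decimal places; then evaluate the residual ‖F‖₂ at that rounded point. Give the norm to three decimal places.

At (-2, -1): F = (10.000, 4.000).
Jacobian J = [[-4·x·y, -2·x^2 + 4·y], [-2·x - 5·y^2 + 2·y, -10·x·y + 2·x + 1]].
At the point, J = [[-8.000, -12.000], [-3.000, -23.000]] (det J = 148.000).
Solving J·Δ = −F gives Δ = (1.230, 0.014).
Then the next iterate is (x, y)₁ = (-0.770, -0.986).
Re-evaluating at (-0.770, -0.986): F = (3.11359, -1.31751), so ‖F‖₂ = 3.381.

3.381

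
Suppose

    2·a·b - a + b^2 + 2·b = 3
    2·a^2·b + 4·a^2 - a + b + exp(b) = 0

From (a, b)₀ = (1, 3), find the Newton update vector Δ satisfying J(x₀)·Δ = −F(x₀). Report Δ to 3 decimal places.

(0.960, -2.180)

At (1, 3): F = (17.000, 32.08554).
Jacobian J = [[2·b - 1, 2·a + 2·b + 2], [4·a·b + 8·a - 1, 2·a^2 + exp(b) + 1]].
At the point, J = [[5.000, 10.000], [19.000, 23.08554]] (det J = -74.57232).
Solving J·Δ = −F gives Δ = (0.960, -2.180).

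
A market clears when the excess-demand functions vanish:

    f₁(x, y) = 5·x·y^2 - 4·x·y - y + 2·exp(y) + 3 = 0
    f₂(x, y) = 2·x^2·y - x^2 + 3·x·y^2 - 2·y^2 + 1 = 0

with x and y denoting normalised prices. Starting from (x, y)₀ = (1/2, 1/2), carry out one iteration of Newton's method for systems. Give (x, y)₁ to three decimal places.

(-0.667, -1.751)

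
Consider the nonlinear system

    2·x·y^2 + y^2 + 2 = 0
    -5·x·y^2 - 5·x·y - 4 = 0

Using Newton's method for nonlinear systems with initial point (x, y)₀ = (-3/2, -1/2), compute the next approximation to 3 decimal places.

(3.200, -2.425)

At (-3/2, -1/2): F = (1.500, -5.875).
Jacobian J = [[2·y^2, 4·x·y + 2·y], [-5·y^2 - 5·y, -10·x·y - 5·x]].
At the point, J = [[0.500, 2.000], [1.250, 0.000]] (det J = -2.500).
Solving J·Δ = −F gives Δ = (4.700, -1.925).
Then the next iterate is (x, y)₁ = (3.200, -2.425).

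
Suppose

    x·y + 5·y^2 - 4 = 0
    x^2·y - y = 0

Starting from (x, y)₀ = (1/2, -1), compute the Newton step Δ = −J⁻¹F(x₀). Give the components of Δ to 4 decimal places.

(0.7714, -0.0286)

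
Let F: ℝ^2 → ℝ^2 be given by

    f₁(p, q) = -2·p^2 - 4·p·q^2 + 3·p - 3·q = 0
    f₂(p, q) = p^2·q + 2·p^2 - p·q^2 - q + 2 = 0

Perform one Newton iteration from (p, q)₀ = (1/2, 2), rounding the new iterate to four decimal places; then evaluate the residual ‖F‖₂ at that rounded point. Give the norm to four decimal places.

At (1/2, 2): F = (-13.0000, -1.0000).
Jacobian J = [[-4·p - 4·q^2 + 3, -8·p·q - 3], [2·p·q + 4·p - q^2, p^2 - 2·p·q - 1]].
At the point, J = [[-15.0000, -11.0000], [0.0000, -2.7500]] (det J = 41.2500).
Solving J·Δ = −F gives Δ = (-0.6000, -0.3636).
Then the next iterate is (p, q)₁ = (-0.1000, 1.6364).
Re-evaluating at (-0.1000, 1.6364): F = (-4.158078, 0.667744), so ‖F‖₂ = 4.2114.

4.2114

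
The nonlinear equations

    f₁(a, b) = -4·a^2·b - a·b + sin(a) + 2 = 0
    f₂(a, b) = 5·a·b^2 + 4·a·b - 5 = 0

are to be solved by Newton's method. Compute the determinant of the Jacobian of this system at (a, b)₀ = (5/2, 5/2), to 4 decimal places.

J = [[-8·a·b - b + cos(a), -4·a^2 - a], [5·b^2 + 4·b, 10·a·b + 4·a]].
At the point, J = [[-53.301144, -27.5000], [41.2500, 72.5000]].
det J = -2729.9579.

-2729.9579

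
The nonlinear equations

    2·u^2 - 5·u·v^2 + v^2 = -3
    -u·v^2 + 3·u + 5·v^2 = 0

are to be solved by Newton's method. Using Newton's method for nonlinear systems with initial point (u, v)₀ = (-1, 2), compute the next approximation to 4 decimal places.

At (-1, 2): F = (29.0000, 21.0000).
Jacobian J = [[4·u - 5·v^2, -10·u·v + 2·v], [-v^2 + 3, -2·u·v + 10·v]].
At the point, J = [[-24.0000, 24.0000], [-1.0000, 24.0000]] (det J = -552.0000).
Solving J·Δ = −F gives Δ = (0.3478, -0.8605).
Then the next iterate is (u, v)₁ = (-0.6522, 1.1395).

(-0.6522, 1.1395)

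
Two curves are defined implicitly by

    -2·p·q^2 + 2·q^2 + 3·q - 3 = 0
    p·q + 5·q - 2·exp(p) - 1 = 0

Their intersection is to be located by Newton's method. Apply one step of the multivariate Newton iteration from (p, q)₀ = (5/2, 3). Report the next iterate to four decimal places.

(2.0599, 2.1282)

At (5/2, 3): F = (-21.0000, -2.864988).
Jacobian J = [[-2·q^2, -4·p·q + 4·q + 3], [q - 2·exp(p), p + 5]].
At the point, J = [[-18.0000, -15.0000], [-21.364988, 7.5000]] (det J = -455.474819).
Solving J·Δ = −F gives Δ = (-0.4401, -0.8718).
Then the next iterate is (p, q)₁ = (2.0599, 2.1282).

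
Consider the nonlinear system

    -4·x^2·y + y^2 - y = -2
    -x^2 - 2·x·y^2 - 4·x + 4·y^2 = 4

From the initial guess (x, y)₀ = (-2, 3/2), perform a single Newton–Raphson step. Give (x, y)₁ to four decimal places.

(-1.4971, 0.8443)

At (-2, 3/2): F = (-21.2500, 18.0000).
Jacobian J = [[-8·x·y, -4·x^2 + 2·y - 1], [-2·x - 2·y^2 - 4, -4·x·y + 8·y]].
At the point, J = [[24.0000, -14.0000], [-4.5000, 24.0000]] (det J = 513.0000).
Solving J·Δ = −F gives Δ = (0.5029, -0.6557).
Then the next iterate is (x, y)₁ = (-1.4971, 0.8443).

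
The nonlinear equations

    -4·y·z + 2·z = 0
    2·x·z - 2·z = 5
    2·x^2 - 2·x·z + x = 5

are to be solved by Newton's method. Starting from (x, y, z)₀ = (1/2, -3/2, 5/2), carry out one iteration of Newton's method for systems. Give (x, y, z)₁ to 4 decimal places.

At (1/2, -3/2, 5/2): F = (20.0000, -7.5000, -6.5000).
Jacobian J = [[0, -4·z, -4·y + 2], [2·z, 0, 2·x - 2], [4·x - 2·z + 1, 0, -2·x]].
At the point, J = [[0.0000, -10.0000, 8.0000], [5.0000, 0.0000, -1.0000], [-2.0000, 0.0000, -1.0000]] (det J = -70.0000).
Solving J·Δ = −F gives Δ = (0.1429, -3.4286, -6.7857).
Then the next iterate is (x, y, z)₁ = (0.6429, -4.9286, -4.2857).

(0.6429, -4.9286, -4.2857)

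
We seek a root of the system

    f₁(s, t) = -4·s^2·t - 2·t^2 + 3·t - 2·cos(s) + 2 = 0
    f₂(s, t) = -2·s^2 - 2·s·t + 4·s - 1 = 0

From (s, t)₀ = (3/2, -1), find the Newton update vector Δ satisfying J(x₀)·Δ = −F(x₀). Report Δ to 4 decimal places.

(-0.2519, 1.1667)

At (3/2, -1): F = (5.858526, 3.5000).
Jacobian J = [[-8·s·t + 2·sin(s), -4·s^2 - 4·t + 3], [-4·s - 2·t + 4, -2·s]].
At the point, J = [[13.994990, -2.0000], [0.0000, -3.0000]] (det J = -41.984970).
Solving J·Δ = −F gives Δ = (-0.2519, 1.1667).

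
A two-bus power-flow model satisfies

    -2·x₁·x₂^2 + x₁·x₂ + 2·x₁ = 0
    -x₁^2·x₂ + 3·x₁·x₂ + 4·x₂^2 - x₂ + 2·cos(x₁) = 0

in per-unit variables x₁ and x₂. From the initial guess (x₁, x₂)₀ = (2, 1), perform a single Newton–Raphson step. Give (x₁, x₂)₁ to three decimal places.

(7.436, 2.239)

At (2, 1): F = (2.000, 4.16771).
Jacobian J = [[-2·x₂^2 + x₂ + 2, -4·x₁·x₂ + x₁], [-2·x₁·x₂ + 3·x₂ - 2·sin(x₁), -x₁^2 + 3·x₁ + 8·x₂ - 1]].
At the point, J = [[1.000, -6.000], [-2.81859, 9.000]] (det J = -7.91157).
Solving J·Δ = −F gives Δ = (5.436, 1.239).
Then the next iterate is (x₁, x₂)₁ = (7.436, 2.239).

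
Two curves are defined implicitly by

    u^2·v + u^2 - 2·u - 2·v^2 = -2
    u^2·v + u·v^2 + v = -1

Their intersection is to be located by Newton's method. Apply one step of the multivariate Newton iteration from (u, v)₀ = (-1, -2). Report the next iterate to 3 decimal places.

(-0.542, -1.444)

At (-1, -2): F = (-5.000, -7.000).
Jacobian J = [[2·u·v + 2·u - 2, u^2 - 4·v], [2·u·v + v^2, u^2 + 2·u·v + 1]].
At the point, J = [[0.000, 9.000], [8.000, 6.000]] (det J = -72.000).
Solving J·Δ = −F gives Δ = (0.458, 0.556).
Then the next iterate is (u, v)₁ = (-0.542, -1.444).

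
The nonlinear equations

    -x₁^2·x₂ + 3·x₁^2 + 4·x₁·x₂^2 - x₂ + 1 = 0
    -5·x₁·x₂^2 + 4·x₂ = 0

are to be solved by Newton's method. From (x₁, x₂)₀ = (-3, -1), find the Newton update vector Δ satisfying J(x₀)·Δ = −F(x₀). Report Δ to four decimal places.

(1.4068, 0.1525)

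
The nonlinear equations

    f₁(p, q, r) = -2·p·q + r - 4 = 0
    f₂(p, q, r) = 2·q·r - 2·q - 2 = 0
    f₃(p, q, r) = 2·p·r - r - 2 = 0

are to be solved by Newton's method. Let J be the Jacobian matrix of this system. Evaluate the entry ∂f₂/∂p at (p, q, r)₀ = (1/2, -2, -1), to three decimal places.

∂f₂/∂p = 0.
At (1/2, -2, -1) this is 0.000.

0.000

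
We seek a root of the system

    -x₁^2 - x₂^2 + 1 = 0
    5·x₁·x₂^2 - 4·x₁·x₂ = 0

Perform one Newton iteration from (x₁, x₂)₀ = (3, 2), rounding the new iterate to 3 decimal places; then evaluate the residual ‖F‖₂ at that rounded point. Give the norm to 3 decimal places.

At (3, 2): F = (-12.000, 36.000).
Jacobian J = [[-2·x₁, -2·x₂], [5·x₂^2 - 4·x₂, 10·x₁·x₂ - 4·x₁]].
At the point, J = [[-6.000, -4.000], [12.000, 48.000]] (det J = -240.000).
Solving J·Δ = −F gives Δ = (-1.800, -0.300).
Then the next iterate is (x₁, x₂)₁ = (1.200, 1.700).
Re-evaluating at (1.200, 1.700): F = (-3.330, 9.180), so ‖F‖₂ = 9.765.

9.765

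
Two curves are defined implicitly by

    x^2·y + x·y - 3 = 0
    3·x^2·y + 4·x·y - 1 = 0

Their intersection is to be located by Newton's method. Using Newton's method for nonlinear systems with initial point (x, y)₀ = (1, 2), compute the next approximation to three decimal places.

(10.500, -27.000)

At (1, 2): F = (1.000, 13.000).
Jacobian J = [[2·x·y + y, x^2 + x], [6·x·y + 4·y, 3·x^2 + 4·x]].
At the point, J = [[6.000, 2.000], [20.000, 7.000]] (det J = 2.000).
Solving J·Δ = −F gives Δ = (9.500, -29.000).
Then the next iterate is (x, y)₁ = (10.500, -27.000).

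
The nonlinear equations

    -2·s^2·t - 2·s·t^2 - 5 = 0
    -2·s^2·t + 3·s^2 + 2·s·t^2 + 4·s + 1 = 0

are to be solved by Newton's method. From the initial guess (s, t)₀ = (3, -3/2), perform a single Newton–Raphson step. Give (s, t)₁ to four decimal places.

(2.3704, -0.0422)

At (3, -3/2): F = (8.5000, 80.5000).
Jacobian J = [[-4·s·t - 2·t^2, -2·s^2 - 4·s·t], [-4·s·t + 6·s + 2·t^2 + 4, -2·s^2 + 4·s·t]].
At the point, J = [[13.5000, 0.0000], [44.5000, -36.0000]] (det J = -486.0000).
Solving J·Δ = −F gives Δ = (-0.6296, 1.4578).
Then the next iterate is (s, t)₁ = (2.3704, -0.0422).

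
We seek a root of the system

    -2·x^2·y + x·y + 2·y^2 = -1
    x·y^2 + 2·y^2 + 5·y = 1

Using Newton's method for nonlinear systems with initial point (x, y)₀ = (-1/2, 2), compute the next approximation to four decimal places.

(0.2368, 0.3684)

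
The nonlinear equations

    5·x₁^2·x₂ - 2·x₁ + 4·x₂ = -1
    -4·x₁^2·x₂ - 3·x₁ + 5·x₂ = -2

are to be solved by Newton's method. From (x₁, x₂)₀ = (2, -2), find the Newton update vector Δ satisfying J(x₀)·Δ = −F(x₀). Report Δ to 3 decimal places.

(0.551, 3.090)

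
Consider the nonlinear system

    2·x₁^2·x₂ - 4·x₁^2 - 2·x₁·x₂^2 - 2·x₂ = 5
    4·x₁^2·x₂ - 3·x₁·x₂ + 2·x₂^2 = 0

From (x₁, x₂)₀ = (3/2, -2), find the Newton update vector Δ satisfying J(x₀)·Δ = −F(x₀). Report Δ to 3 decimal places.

(-0.330, 1.410)

At (3/2, -2): F = (-31.000, -1.000).
Jacobian J = [[4·x₁·x₂ - 8·x₁ - 2·x₂^2, 2·x₁^2 - 4·x₁·x₂ - 2], [8·x₁·x₂ - 3·x₂, 4·x₁^2 - 3·x₁ + 4·x₂]].
At the point, J = [[-32.000, 14.500], [-18.000, -3.500]] (det J = 373.000).
Solving J·Δ = −F gives Δ = (-0.330, 1.410).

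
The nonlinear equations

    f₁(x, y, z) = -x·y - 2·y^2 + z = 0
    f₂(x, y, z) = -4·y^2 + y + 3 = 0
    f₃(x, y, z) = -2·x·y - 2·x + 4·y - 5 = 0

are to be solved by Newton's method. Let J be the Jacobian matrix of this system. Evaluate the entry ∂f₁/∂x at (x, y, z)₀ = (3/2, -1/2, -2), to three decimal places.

0.500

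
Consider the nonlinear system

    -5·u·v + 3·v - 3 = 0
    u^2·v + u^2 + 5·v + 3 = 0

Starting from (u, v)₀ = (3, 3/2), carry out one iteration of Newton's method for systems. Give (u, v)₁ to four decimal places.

(1.6400, 0.6000)

At (3, 3/2): F = (-21.0000, 33.0000).
Jacobian J = [[-5·v, -5·u + 3], [2·u·v + 2·u, u^2 + 5]].
At the point, J = [[-7.5000, -12.0000], [15.0000, 14.0000]] (det J = 75.0000).
Solving J·Δ = −F gives Δ = (-1.3600, -0.9000).
Then the next iterate is (u, v)₁ = (1.6400, 0.6000).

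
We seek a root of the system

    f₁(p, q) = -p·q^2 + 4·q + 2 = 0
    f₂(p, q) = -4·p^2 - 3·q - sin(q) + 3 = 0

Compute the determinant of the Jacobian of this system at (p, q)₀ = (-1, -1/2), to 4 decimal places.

-23.0306

J = [[-q^2, -2·p·q + 4], [-8·p, -cos(q) - 3]].
At the point, J = [[-0.2500, 3.0000], [8.0000, -3.877583]].
det J = -23.0306.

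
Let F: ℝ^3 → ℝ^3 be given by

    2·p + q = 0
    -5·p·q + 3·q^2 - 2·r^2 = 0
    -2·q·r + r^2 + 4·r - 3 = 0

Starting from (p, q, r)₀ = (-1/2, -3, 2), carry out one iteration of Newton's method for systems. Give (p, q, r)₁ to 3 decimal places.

At (-1/2, -3, 2): F = (-4.000, 11.500, 21.000).
Jacobian J = [[2, 1, 0], [-5·q, -5·p + 6·q, -4·r], [0, -2·r, -2·q + 2·r + 4]].
At the point, J = [[2.000, 1.000, 0.000], [15.000, -15.500, -8.000], [0.000, -4.000, 14.000]] (det J = -708.000).
Solving J·Δ = −F gives Δ = (0.942, 2.116, -0.895).
Then the next iterate is (p, q, r)₁ = (0.442, -0.884, 1.105).

(0.442, -0.884, 1.105)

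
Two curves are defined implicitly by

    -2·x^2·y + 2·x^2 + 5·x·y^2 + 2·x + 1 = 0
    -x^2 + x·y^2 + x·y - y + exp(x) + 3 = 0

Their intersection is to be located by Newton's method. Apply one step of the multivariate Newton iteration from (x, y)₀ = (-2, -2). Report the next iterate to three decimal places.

(-2.016, -1.407)

At (-2, -2): F = (-19.000, -2.86466).
Jacobian J = [[-4·x·y + 4·x + 5·y^2 + 2, -2·x^2 + 10·x·y], [-2·x + y^2 + y + exp(x), 2·x·y + x - 1]].
At the point, J = [[-2.000, 32.000], [6.13534, 5.000]] (det J = -206.33073).
Solving J·Δ = −F gives Δ = (-0.016, 0.593).
Then the next iterate is (x, y)₁ = (-2.016, -1.407).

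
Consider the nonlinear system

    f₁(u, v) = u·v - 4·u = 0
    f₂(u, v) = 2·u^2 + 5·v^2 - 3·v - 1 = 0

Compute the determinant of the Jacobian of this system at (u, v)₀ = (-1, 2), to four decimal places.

-38.0000

J = [[v - 4, u], [4·u, 10·v - 3]].
At the point, J = [[-2.0000, -1.0000], [-4.0000, 17.0000]].
det J = -38.0000.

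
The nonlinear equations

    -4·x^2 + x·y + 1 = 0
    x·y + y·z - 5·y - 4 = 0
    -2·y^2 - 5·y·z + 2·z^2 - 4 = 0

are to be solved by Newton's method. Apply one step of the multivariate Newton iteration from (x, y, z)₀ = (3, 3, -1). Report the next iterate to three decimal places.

At (3, 3, -1): F = (-26.000, -13.000, -5.000).
Jacobian J = [[-8·x + y, x, 0], [y, x + z - 5, y], [0, -4·y - 5·z, -5·y + 4·z]].
At the point, J = [[-21.000, 3.000, 0.000], [3.000, -3.000, 3.000], [0.000, -7.000, -19.000]] (det J = -1467.000).
Solving J·Δ = −F gives Δ = (-1.918, -4.761, 1.491).
Then the next iterate is (x, y, z)₁ = (1.082, -1.761, 0.491).

(1.082, -1.761, 0.491)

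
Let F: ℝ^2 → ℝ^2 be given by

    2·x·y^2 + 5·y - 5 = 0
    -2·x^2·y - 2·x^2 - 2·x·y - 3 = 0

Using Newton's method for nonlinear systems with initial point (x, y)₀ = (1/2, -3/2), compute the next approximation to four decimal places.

At (1/2, -3/2): F = (-10.2500, -1.2500).
Jacobian J = [[2·y^2, 4·x·y + 5], [-4·x·y - 4·x - 2·y, -2·x^2 - 2·x]].
At the point, J = [[4.5000, 2.0000], [4.0000, -1.5000]] (det J = -14.7500).
Solving J·Δ = −F gives Δ = (1.2119, 2.3983).
Then the next iterate is (x, y)₁ = (1.7119, 0.8983).

(1.7119, 0.8983)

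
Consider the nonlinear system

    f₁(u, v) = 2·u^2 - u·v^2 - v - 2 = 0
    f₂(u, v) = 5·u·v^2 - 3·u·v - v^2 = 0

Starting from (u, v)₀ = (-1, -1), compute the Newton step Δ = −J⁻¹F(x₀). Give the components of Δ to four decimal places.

At (-1, -1): F = (2.0000, -9.0000).
Jacobian J = [[4·u - v^2, -2·u·v - 1], [5·v^2 - 3·v, 10·u·v - 3·u - 2·v]].
At the point, J = [[-5.0000, -3.0000], [8.0000, 15.0000]] (det J = -51.0000).
Solving J·Δ = −F gives Δ = (0.0588, 0.5686).

(0.0588, 0.5686)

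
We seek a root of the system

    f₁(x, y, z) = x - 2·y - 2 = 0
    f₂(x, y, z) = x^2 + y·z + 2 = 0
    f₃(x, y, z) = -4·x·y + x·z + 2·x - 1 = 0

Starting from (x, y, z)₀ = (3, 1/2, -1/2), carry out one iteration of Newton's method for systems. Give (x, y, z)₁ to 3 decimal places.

At (3, 1/2, -1/2): F = (0.000, 10.750, -2.500).
Jacobian J = [[1, -2, 0], [2·x, z, y], [-4·y + z + 2, -4·x, x]].
At the point, J = [[1.000, -2.000, 0.000], [6.000, -0.500, 0.500], [-0.500, -12.000, 3.000]] (det J = 41.000).
Solving J·Δ = −F gives Δ = (-1.634, -0.817, -2.707).
Then the next iterate is (x, y, z)₁ = (1.366, -0.317, -3.207).

(1.366, -0.317, -3.207)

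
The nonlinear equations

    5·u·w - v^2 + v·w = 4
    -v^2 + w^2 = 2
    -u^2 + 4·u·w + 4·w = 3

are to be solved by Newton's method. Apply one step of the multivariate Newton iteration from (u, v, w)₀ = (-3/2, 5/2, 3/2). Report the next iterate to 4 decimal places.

At (-3/2, 5/2, 3/2): F = (-17.7500, -6.0000, -8.2500).
Jacobian J = [[5·w, -2·v + w, 5·u + v], [0, -2·v, 2·w], [-2·u + 4·w, 0, 4·u + 4]].
At the point, J = [[7.5000, -3.5000, -5.0000], [0.0000, -5.0000, 3.0000], [9.0000, 0.0000, -2.0000]] (det J = -244.5000).
Solving J·Δ = −F gives Δ = (0.6437, -1.9371, -1.2285).
Then the next iterate is (u, v, w)₁ = (-0.8563, 0.5629, 0.2715).

(-0.8563, 0.5629, 0.2715)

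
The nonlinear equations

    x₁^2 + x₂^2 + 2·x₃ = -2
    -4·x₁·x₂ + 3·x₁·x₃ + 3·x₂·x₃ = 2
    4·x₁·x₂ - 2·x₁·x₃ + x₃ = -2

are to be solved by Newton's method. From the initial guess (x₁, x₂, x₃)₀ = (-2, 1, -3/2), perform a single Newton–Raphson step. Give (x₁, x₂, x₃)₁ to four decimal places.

(-1.2083, 0.2276, -1.1442)

At (-2, 1, -3/2): F = (4.0000, 10.5000, -13.5000).
Jacobian J = [[2·x₁, 2·x₂, 2], [-4·x₂ + 3·x₃, -4·x₁ + 3·x₃, 3·x₁ + 3·x₂], [4·x₂ - 2·x₃, 4·x₁, -2·x₁ + 1]].
At the point, J = [[-4.0000, 2.0000, 2.0000], [-8.5000, 3.5000, -3.0000], [7.0000, -8.0000, 5.0000]] (det J = 156.0000).
Solving J·Δ = −F gives Δ = (0.7917, -0.7724, 0.3558).
Then the next iterate is (x₁, x₂, x₃)₁ = (-1.2083, 0.2276, -1.1442).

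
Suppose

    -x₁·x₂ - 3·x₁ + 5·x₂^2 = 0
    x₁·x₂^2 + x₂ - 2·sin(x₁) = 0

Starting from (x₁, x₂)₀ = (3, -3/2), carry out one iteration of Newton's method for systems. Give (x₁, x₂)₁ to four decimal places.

(2.5981, -1.0915)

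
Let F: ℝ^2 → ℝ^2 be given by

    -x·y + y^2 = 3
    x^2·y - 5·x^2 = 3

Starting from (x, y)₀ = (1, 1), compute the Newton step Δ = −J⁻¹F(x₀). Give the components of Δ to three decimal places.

(-0.571, 2.429)

At (1, 1): F = (-3.000, -7.000).
Jacobian J = [[-y, -x + 2·y], [2·x·y - 10·x, x^2]].
At the point, J = [[-1.000, 1.000], [-8.000, 1.000]] (det J = 7.000).
Solving J·Δ = −F gives Δ = (-0.571, 2.429).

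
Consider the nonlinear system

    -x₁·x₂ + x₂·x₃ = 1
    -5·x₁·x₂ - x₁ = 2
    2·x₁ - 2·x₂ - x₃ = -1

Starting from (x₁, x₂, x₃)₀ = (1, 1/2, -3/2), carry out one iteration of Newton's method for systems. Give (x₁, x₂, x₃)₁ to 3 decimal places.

(-0.136, 0.195, 0.339)

At (1, 1/2, -3/2): F = (-2.250, -5.500, 3.500).
Jacobian J = [[-x₂, -x₁ + x₃, x₂], [-5·x₂ - 1, -5·x₁, 0], [2, -2, -1]].
At the point, J = [[-0.500, -2.500, 0.500], [-3.500, -5.000, 0.000], [2.000, -2.000, -1.000]] (det J = 14.750).
Solving J·Δ = −F gives Δ = (-1.136, -0.305, 1.839).
Then the next iterate is (x₁, x₂, x₃)₁ = (-0.136, 0.195, 0.339).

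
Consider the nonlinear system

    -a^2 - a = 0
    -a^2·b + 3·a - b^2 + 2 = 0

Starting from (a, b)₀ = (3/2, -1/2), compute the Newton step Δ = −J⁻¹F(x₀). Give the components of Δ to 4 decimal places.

At (3/2, -1/2): F = (-3.7500, 7.3750).
Jacobian J = [[-2·a - 1, 0], [-2·a·b + 3, -a^2 - 2·b]].
At the point, J = [[-4.0000, 0.0000], [4.5000, -1.2500]] (det J = 5.0000).
Solving J·Δ = −F gives Δ = (-0.9375, 2.5250).

(-0.9375, 2.5250)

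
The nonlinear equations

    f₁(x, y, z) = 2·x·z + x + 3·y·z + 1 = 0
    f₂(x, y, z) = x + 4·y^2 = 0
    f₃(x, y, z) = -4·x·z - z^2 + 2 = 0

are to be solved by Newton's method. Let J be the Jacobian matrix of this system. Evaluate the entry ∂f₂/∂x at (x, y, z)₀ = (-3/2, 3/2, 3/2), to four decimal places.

1.0000

∂f₂/∂x = 1.
At (-3/2, 3/2, 3/2) this is 1.0000.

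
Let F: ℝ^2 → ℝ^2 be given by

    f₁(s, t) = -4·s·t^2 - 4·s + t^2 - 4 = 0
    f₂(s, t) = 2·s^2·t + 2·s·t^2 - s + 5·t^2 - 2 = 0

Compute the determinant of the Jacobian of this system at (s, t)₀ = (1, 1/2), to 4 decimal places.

-40.5000

J = [[-4·t^2 - 4, -8·s·t + 2·t], [4·s·t + 2·t^2 - 1, 2·s^2 + 4·s·t + 10·t]].
At the point, J = [[-5.0000, -3.0000], [1.5000, 9.0000]].
det J = -40.5000.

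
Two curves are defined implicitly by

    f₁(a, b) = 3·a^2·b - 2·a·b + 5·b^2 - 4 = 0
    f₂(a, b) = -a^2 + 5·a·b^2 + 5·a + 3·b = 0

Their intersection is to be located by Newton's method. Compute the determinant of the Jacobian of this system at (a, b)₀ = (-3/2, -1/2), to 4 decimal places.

13.8125

J = [[6·a·b - 2·b, 3·a^2 - 2·a + 10·b], [-2·a + 5·b^2 + 5, 10·a·b + 3]].
At the point, J = [[5.5000, 4.7500], [9.2500, 10.5000]].
det J = 13.8125.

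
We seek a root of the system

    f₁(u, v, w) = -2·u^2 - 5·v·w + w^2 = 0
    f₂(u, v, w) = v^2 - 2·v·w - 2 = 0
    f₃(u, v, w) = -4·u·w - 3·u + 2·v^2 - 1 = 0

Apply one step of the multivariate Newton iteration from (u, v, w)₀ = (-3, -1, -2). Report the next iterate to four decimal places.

At (-3, -1, -2): F = (-24.0000, -5.0000, -14.0000).
Jacobian J = [[-4·u, -5·w, -5·v + 2·w], [0, 2·v - 2·w, -2·v], [-4·w - 3, 4·v, -4·u]].
At the point, J = [[12.0000, 10.0000, 1.0000], [0.0000, 2.0000, 2.0000], [5.0000, -4.0000, 12.0000]] (det J = 474.0000).
Solving J·Δ = −F gives Δ = (0.8439, 1.2637, 1.2363).
Then the next iterate is (u, v, w)₁ = (-2.1561, 0.2637, -0.7637).

(-2.1561, 0.2637, -0.7637)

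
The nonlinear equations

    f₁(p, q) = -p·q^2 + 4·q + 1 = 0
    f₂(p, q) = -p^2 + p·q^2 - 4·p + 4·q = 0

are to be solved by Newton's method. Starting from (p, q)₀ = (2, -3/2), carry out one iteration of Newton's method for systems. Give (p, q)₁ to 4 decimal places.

(-0.4839, -1.1089)

At (2, -3/2): F = (-9.5000, -13.5000).
Jacobian J = [[-q^2, -2·p·q + 4], [-2·p + q^2 - 4, 2·p·q + 4]].
At the point, J = [[-2.2500, 10.0000], [-5.7500, -2.0000]] (det J = 62.0000).
Solving J·Δ = −F gives Δ = (-2.4839, 0.3911).
Then the next iterate is (p, q)₁ = (-0.4839, -1.1089).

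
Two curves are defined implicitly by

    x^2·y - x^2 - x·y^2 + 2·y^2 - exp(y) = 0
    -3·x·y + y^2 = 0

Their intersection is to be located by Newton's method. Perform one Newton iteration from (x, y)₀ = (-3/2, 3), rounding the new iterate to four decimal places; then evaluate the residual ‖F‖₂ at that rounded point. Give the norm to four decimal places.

At (-3/2, 3): F = (15.914463, 22.5000).
Jacobian J = [[2·x·y - 2·x - y^2, x^2 - 2·x·y + 4·y - exp(y)], [-3·y, -3·x + 2·y]].
At the point, J = [[-15.0000, 3.164463], [-9.0000, 10.5000]] (det J = -129.019832).
Solving J·Δ = −F gives Δ = (0.7433, -1.5057).
Then the next iterate is (x, y)₁ = (-0.7567, 1.4943).
Re-evaluating at (-0.7567, 1.4943): F = (1.982343, 5.625143), so ‖F‖₂ = 5.9642.

5.9642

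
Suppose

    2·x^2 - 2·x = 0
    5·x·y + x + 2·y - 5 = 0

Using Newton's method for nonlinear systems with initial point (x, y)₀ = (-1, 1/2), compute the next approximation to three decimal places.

(-0.333, -1.222)

At (-1, 1/2): F = (4.000, -7.500).
Jacobian J = [[4·x - 2, 0], [5·y + 1, 5·x + 2]].
At the point, J = [[-6.000, 0.000], [3.500, -3.000]] (det J = 18.000).
Solving J·Δ = −F gives Δ = (0.667, -1.722).
Then the next iterate is (x, y)₁ = (-0.333, -1.222).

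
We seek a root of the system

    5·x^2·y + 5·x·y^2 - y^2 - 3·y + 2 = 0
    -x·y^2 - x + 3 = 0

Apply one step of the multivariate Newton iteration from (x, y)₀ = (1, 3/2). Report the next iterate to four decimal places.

At (1, 3/2): F = (14.0000, -0.2500).
Jacobian J = [[10·x·y + 5·y^2, 5·x^2 + 10·x·y - 2·y - 3], [-y^2 - 1, -2·x·y]].
At the point, J = [[26.2500, 14.0000], [-3.2500, -3.0000]] (det J = -33.2500).
Solving J·Δ = −F gives Δ = (-1.1579, 1.1711).
Then the next iterate is (x, y)₁ = (-0.1579, 2.6711).

(-0.1579, 2.6711)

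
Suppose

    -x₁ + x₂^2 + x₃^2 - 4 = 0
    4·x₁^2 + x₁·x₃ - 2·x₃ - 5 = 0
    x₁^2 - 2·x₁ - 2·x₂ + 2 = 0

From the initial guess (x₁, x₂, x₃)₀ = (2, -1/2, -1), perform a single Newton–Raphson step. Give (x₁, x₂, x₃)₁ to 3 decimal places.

At (2, -1/2, -1): F = (-4.750, 11.000, 3.000).
Jacobian J = [[-1, 2·x₂, 2·x₃], [8·x₁ + x₃, 0, x₁ - 2], [2·x₁ - 2, -2, 0]].
At the point, J = [[-1.000, -1.000, -2.000], [15.000, 0.000, 0.000], [2.000, -2.000, 0.000]] (det J = 60.000).
Solving J·Δ = −F gives Δ = (-0.733, 0.767, -2.392).
Then the next iterate is (x₁, x₂, x₃)₁ = (1.267, 0.267, -3.392).

(1.267, 0.267, -3.392)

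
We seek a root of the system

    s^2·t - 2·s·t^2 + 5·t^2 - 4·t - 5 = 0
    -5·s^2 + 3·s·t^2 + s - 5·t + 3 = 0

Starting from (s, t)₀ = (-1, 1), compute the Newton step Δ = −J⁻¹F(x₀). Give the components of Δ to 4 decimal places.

(1.2000, 0.5273)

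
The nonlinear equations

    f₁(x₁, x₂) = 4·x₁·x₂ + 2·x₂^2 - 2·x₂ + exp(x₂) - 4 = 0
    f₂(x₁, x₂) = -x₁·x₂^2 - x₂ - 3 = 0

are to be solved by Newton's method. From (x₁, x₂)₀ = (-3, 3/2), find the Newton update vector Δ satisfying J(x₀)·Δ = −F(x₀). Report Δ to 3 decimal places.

At (-3, 3/2): F = (-16.01831, 2.250).
Jacobian J = [[4·x₂, 4·x₁ + 4·x₂ + exp(x₂) - 2], [-x₂^2, -2·x₁·x₂ - 1]].
At the point, J = [[6.000, -3.51831], [-2.250, 8.000]] (det J = 40.08380).
Solving J·Δ = −F gives Δ = (2.999, 0.562).

(2.999, 0.562)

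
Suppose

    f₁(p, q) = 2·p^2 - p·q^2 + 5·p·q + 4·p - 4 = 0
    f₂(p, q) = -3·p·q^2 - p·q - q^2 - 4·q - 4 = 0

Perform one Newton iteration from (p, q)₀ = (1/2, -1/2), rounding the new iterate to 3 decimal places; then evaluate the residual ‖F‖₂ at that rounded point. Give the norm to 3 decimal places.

At (1/2, -1/2): F = (-2.875, -2.375).
Jacobian J = [[4·p - q^2 + 5·q + 4, -2·p·q + 5·p], [-3·q^2 - q, -6·p·q - p - 2·q - 4]].
At the point, J = [[3.250, 3.000], [-0.250, -2.000]] (det J = -5.750).
Solving J·Δ = −F gives Δ = (2.239, -1.467).
Then the next iterate is (p, q)₁ = (2.739, -1.967).
Re-evaluating at (2.739, -1.967): F = (-15.57526, -26.40578), so ‖F‖₂ = 30.657.

30.657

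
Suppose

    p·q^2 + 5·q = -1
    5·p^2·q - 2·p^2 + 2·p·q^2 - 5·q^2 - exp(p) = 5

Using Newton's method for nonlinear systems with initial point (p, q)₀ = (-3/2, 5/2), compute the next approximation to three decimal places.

At (-3/2, 5/2): F = (4.125, -31.59813).
Jacobian J = [[q^2, 2·p·q + 5], [10·p·q - 4·p + 2·q^2 - exp(p), 5·p^2 + 4·p·q - 10·q]].
At the point, J = [[6.250, -2.500], [-19.22313, -28.750]] (det J = -227.74533).
Solving J·Δ = −F gives Δ = (-0.868, -0.519).
Then the next iterate is (p, q)₁ = (-2.368, 1.981).

(-2.368, 1.981)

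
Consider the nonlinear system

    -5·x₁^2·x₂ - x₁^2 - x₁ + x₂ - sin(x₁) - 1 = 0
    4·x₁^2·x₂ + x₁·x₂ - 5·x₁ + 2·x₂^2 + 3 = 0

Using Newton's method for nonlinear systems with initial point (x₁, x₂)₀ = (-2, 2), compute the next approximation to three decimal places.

(-2.169, -0.496)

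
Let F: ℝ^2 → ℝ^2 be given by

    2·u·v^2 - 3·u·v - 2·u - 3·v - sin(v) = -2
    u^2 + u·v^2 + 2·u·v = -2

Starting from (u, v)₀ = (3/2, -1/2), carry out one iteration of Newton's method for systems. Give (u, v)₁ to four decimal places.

At (3/2, -1/2): F = (3.979426, 3.1250).
Jacobian J = [[2·v^2 - 3·v - 2, 4·u·v - 3·u - cos(v) - 3], [2·u + v^2 + 2·v, 2·u·v + 2·u]].
At the point, J = [[0.0000, -11.377583], [2.2500, 1.5000]] (det J = 25.599561).
Solving J·Δ = −F gives Δ = (-1.6221, 0.3498).
Then the next iterate is (u, v)₁ = (-0.1221, -0.1502).

(-0.1221, -0.1502)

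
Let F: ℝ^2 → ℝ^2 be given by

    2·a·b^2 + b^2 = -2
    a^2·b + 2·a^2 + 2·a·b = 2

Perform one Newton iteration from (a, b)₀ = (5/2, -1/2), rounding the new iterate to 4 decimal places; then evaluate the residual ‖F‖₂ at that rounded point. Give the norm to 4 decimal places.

2.0248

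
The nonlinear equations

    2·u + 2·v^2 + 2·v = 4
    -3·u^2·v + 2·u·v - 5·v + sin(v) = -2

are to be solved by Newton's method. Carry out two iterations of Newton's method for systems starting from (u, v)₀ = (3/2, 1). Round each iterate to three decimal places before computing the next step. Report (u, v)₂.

(-1.529, 1.726)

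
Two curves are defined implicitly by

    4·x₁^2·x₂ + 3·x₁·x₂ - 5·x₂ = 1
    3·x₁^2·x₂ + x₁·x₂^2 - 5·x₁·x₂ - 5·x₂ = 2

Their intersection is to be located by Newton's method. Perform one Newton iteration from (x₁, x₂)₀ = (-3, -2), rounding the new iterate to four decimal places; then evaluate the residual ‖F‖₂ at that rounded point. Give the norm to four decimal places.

19.9300

At (-3, -2): F = (-45.0000, -88.0000).
Jacobian J = [[8·x₁·x₂ + 3·x₂, 4·x₁^2 + 3·x₁ - 5], [6·x₁·x₂ + x₂^2 - 5·x₂, 3·x₁^2 + 2·x₁·x₂ - 5·x₁ - 5]].
At the point, J = [[42.0000, 22.0000], [50.0000, 49.0000]] (det J = 958.0000).
Solving J·Δ = −F gives Δ = (0.2808, 1.5094).
Then the next iterate is (x₁, x₂)₁ = (-2.7192, -0.4906).
Re-evaluating at (-2.7192, -0.4906): F = (-9.054962, -17.754238), so ‖F‖₂ = 19.9300.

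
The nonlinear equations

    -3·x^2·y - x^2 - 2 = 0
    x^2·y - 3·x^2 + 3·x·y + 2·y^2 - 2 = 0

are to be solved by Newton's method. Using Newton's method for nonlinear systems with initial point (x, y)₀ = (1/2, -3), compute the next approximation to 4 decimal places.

(0.5804, -2.1421)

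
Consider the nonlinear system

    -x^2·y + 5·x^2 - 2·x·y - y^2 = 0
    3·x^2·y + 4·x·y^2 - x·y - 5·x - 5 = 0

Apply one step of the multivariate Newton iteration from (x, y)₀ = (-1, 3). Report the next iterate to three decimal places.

At (-1, 3): F = (-1.000, -24.000).
Jacobian J = [[-2·x·y + 10·x - 2·y, -x^2 - 2·x - 2·y], [6·x·y + 4·y^2 - y - 5, 3·x^2 + 8·x·y - x]].
At the point, J = [[-10.000, -5.000], [10.000, -20.000]] (det J = 250.000).
Solving J·Δ = −F gives Δ = (0.400, -1.000).
Then the next iterate is (x, y)₁ = (-0.600, 2.000).

(-0.600, 2.000)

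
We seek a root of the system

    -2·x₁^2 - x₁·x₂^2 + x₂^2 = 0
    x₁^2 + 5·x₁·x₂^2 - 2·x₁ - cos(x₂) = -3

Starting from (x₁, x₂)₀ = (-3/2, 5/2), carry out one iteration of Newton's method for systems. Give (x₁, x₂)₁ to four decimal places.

(-1.3047, 1.6139)

At (-3/2, 5/2): F = (11.1250, -37.823856).
Jacobian J = [[-4·x₁ - x₂^2, -2·x₁·x₂ + 2·x₂], [2·x₁ + 5·x₂^2 - 2, 10·x₁·x₂ + sin(x₂)]].
At the point, J = [[-0.2500, 12.5000], [26.2500, -36.901528]] (det J = -318.899618).
Solving J·Δ = −F gives Δ = (0.1953, -0.8861).
Then the next iterate is (x₁, x₂)₁ = (-1.3047, 1.6139).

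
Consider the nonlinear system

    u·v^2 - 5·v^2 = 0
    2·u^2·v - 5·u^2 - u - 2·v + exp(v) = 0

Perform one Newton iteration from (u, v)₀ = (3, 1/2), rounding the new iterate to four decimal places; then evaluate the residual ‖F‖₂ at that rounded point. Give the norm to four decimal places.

6.4159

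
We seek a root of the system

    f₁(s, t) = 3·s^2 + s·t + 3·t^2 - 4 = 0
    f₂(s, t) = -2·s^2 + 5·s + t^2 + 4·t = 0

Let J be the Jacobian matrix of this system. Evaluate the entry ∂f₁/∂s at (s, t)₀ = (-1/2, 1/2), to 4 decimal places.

∂f₁/∂s = 6·s + t.
At (-1/2, 1/2) this is -2.5000.

-2.5000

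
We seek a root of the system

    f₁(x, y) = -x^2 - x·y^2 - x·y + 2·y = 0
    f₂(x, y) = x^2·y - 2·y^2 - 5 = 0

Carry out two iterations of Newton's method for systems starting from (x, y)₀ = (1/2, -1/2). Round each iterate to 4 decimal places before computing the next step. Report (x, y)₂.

At (1/2, -1/2): F = (-1.1250, -5.6250).
Jacobian J = [[-2·x - y^2 - y, -2·x·y - x + 2], [2·x·y, x^2 - 4·y]].
At the point, J = [[-0.7500, 2.0000], [-0.5000, 2.2500]] (det J = -0.6875).
Solving J·Δ = −F gives Δ = (12.6818, 5.3182).
Then the next iterate is (x, y)₁ = (13.1818, 4.8182).
Round to (13.1818, 4.8182) and repeat: F = (-533.652162, 785.779613), J = [[-54.396851, -138.206898], [127.025098, 154.487051]].
Δ = (-2.8581, -2.7363), so (x, y)₂ = (10.3237, 2.0819).

(10.3237, 2.0819)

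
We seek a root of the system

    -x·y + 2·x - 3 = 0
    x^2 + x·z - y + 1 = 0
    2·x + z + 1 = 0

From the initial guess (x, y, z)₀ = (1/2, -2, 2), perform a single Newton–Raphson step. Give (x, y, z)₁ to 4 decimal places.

(1.2083, 1.6667, -3.4167)

At (1/2, -2, 2): F = (-1.0000, 4.2500, 4.0000).
Jacobian J = [[-y + 2, -x, 0], [2·x + z, -1, x], [2, 0, 1]].
At the point, J = [[4.0000, -0.5000, 0.0000], [3.0000, -1.0000, 0.5000], [2.0000, 0.0000, 1.0000]] (det J = -3.0000).
Solving J·Δ = −F gives Δ = (0.7083, 3.6667, -5.4167).
Then the next iterate is (x, y, z)₁ = (1.2083, 1.6667, -3.4167).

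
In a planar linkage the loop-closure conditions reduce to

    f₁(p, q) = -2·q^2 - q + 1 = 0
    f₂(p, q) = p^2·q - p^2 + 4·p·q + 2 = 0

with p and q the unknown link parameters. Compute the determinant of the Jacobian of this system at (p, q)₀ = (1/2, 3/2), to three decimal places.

J = [[0, -4·q - 1], [2·p·q - 2·p + 4·q, p^2 + 4·p]].
At the point, J = [[0.000, -7.000], [6.500, 2.250]].
det J = 45.500.

45.500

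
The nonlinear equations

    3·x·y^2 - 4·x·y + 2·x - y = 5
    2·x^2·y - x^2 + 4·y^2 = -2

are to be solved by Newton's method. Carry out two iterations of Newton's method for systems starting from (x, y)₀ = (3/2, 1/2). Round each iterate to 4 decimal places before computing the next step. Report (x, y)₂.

(3.0106, 0.1123)

At (3/2, 1/2): F = (-4.3750, 3.0000).
Jacobian J = [[3·y^2 - 4·y + 2, 6·x·y - 4·x - 1], [4·x·y - 2·x, 2·x^2 + 8·y]].
At the point, J = [[0.7500, -2.5000], [0.0000, 8.5000]] (det J = 6.3750).
Solving J·Δ = −F gives Δ = (4.6569, -0.3529).
Then the next iterate is (x, y)₁ = (6.1569, 0.1471).
Round to (6.1569, 0.1471) and repeat: F = (3.943657, -24.668502), J = [[1.476515, -20.193520], [-8.691080, 76.991635]].
Δ = (-3.1463, -0.0348), so (x, y)₂ = (3.0106, 0.1123).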